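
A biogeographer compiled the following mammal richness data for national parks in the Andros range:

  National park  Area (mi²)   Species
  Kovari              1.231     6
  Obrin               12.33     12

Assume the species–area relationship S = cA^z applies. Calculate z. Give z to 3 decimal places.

0.301

Taking logs: ln S = ln c + z ln A, so z = (ln S₂ − ln S₁)/(ln A₂ − ln A₁).
z = ln(12/6) / ln(12.33/1.231) = ln(2) / ln(10.02) = 0.6931 / 2.3042 = 0.3008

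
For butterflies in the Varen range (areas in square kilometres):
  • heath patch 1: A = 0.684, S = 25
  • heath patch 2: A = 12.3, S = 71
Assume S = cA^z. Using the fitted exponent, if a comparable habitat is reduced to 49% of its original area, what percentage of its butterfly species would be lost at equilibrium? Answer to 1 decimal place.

22.7%

z = ln(71/25) / ln(12.3/0.684) = 1.0438 / 2.8894 = 0.3613
S_new/S_old = (A_new/A_old)^z = 0.49^0.3613 = exp(0.3613 × -0.7133) = 0.7728
Fraction lost = 1 − 0.7728 = 0.2272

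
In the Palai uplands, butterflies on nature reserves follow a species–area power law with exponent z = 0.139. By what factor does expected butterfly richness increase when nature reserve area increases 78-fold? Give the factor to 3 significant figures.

S₂/S₁ = (A₂/A₁)^z = 78^0.139
ln(S₂/S₁) = 0.139 × ln 78 = 0.139 × 4.3567 = 0.6056
S₂/S₁ = e^0.6056 ≈ 1.832

1.83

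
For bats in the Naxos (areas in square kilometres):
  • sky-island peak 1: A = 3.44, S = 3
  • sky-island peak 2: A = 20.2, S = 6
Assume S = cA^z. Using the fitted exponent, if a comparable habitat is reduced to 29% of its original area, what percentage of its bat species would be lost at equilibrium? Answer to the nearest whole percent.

z = ln(6/3) / ln(20.2/3.44) = 0.6931 / 1.7702 = 0.3916
S_new/S_old = (A_new/A_old)^z = 0.29^0.3916 = exp(0.3916 × -1.2379) = 0.6159
Fraction lost = 1 − 0.6159 = 0.3841

38%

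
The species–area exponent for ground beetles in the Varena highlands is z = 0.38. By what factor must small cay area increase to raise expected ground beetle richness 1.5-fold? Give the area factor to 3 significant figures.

2.91

(A₂/A₁)^0.38 = 1.5, so A₂/A₁ = 1.5^(1/0.38) = 1.5^2.632
ln(A₂/A₁) = ln 1.5 / 0.38 = 0.4055 / 0.38 = 1.0670
A₂/A₁ = e^1.0670 ≈ 2.907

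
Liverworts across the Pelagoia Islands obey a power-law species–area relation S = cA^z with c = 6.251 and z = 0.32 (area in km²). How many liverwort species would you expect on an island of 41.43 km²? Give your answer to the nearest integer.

21 species

S = 6.251 × 41.43^0.32 = 6.251 × 3.293 ≈ 20.58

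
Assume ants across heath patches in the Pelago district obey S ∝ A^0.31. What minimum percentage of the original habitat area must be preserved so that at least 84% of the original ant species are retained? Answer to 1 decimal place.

57.0%

Need (A_new/A_old)^0.31 = 0.84, so A_new/A_old = 0.84^(1/0.31) = 0.84^3.226
ln(A_new/A_old) = ln 0.84 / 0.31 = -0.1744 / 0.31 = -0.5624
A_new/A_old = e^-0.5624 ≈ 0.5698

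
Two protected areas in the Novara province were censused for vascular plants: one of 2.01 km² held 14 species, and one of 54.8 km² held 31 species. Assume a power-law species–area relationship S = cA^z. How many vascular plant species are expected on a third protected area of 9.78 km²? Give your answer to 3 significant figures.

z = ln(31/14) / ln(54.8/2.01) = 0.7949 / 3.3056 = 0.2405
c = 14 / 2.01^0.2405 = 14 / 1.183 = 11.84
S₃ = 11.84 × 9.78^0.2405 = 11.84 × 1.73 ≈ 20.48

20.5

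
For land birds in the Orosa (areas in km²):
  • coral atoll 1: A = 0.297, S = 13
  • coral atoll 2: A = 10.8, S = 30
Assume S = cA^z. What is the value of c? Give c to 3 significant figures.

z = ln(S₂/S₁) / ln(A₂/A₁) = ln(30/13) / ln(10.8/0.297) = 0.8362 / 3.5936 = 0.2327
c = S₁ / A₁^z = 13 / 0.297^0.2327 = 13 / 0.7539 = 17.24

17.2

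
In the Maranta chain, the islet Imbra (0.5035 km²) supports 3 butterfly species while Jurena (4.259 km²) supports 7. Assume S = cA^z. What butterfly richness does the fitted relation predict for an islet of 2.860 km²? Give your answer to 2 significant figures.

6.0

z = ln(7/3) / ln(4.259/0.5035) = 0.8473 / 2.1352 = 0.3968
c = 3 / 0.5035^0.3968 = 3 / 0.7616 = 3.939
S₃ = 3.939 × 2.86^0.3968 = 3.939 × 1.517 ≈ 5.977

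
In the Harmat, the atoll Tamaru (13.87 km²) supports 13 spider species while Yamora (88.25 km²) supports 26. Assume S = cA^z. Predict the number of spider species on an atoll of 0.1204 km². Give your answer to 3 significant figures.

z = ln(26/13) / ln(88.25/13.87) = 0.6931 / 1.8504 = 0.3746
c = 13 / 13.87^0.3746 = 13 / 2.678 = 4.854
S₃ = 4.854 × 0.1204^0.3746 = 4.854 × 0.4525 ≈ 2.197

2.20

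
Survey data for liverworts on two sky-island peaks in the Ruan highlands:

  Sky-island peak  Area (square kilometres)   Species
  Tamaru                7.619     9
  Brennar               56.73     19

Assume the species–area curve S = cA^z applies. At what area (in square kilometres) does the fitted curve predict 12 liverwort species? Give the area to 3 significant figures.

16.5 square kilometres

z = ln(19/9) / ln(56.73/7.619) = 0.7472 / 2.0077 = 0.3722
c = 9 / 7.619^0.3722 = 9 / 2.129 = 4.227
A = (12/4.227)^(1/0.3722) ⇒ ln A = ln(2.839)/0.3722 = 2.8036
A = e^2.8036 ≈ 16.5 square kilometres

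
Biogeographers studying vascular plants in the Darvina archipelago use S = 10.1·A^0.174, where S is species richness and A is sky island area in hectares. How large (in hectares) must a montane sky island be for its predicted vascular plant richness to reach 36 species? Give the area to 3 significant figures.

36 = 10.1 × A^0.174  ⇒  A^0.174 = 36/10.1 = 3.564
ln A = ln(3.564) / 0.174 = 1.2710 / 0.174 = 7.3045
A = e^7.3045 ≈ 1487 hectares

1490 hectares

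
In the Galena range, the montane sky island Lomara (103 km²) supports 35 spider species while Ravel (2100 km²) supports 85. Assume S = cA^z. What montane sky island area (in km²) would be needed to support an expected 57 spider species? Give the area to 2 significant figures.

z = ln(85/35) / ln(2100/103) = 0.8873 / 3.0150 = 0.2943
c = 35 / 103^0.2943 = 35 / 3.912 = 8.947
A = (57/8.947)^(1/0.2943) ⇒ ln A = ln(6.371)/0.2943 = 6.2919
A = e^6.2919 ≈ 540.2 km²

540 km²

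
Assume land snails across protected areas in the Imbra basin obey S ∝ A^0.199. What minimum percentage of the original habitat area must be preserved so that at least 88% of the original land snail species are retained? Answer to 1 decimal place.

Need (A_new/A_old)^0.199 = 0.88, so A_new/A_old = 0.88^(1/0.199) = 0.88^5.025
ln(A_new/A_old) = ln 0.88 / 0.199 = -0.1278 / 0.199 = -0.6424
A_new/A_old = e^-0.6424 ≈ 0.526

52.6%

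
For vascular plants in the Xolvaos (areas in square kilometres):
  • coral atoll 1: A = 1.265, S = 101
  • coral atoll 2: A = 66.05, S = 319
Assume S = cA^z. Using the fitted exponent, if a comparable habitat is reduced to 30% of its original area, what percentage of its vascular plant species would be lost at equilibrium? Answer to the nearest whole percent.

z = ln(319/101) / ln(66.05/1.265) = 1.1501 / 3.9553 = 0.2908
S_new/S_old = (A_new/A_old)^z = 0.3^0.2908 = exp(0.2908 × -1.2040) = 0.7046
Fraction lost = 1 − 0.7046 = 0.2954

30%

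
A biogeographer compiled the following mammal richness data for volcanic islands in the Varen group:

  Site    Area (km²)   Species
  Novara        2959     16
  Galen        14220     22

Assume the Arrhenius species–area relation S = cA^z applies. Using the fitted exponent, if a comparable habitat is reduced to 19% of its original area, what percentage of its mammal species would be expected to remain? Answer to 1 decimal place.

71.4%

z = ln(22/16) / ln(14220/2959) = 0.3185 / 1.5698 = 0.2029
S_new/S_old = (A_new/A_old)^z = 0.19^0.2029 = exp(0.2029 × -1.6607) = 0.714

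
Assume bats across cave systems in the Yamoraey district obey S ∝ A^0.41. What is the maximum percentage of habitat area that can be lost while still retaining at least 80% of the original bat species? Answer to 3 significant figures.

42.0%

Need (A_new/A_old)^0.41 = 0.8, so A_new/A_old = 0.8^(1/0.41) = 0.8^2.439
ln(A_new/A_old) = ln 0.8 / 0.41 = -0.2231 / 0.41 = -0.5443
A_new/A_old = e^-0.5443 ≈ 0.5803
Fraction that can be lost = 1 − 0.5803 = 0.4197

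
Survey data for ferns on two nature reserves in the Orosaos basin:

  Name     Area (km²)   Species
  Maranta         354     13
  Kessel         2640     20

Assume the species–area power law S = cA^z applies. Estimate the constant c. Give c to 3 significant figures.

3.69

z = ln(S₂/S₁) / ln(A₂/A₁) = ln(20/13) / ln(2640/354) = 0.4308 / 2.0092 = 0.2144
c = S₁ / A₁^z = 13 / 354^0.2144 = 13 / 3.52 = 3.693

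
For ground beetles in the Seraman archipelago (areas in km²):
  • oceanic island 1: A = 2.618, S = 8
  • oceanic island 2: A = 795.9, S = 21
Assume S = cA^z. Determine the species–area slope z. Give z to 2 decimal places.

Taking logs: ln S = ln c + z ln A, so z = (ln S₂ − ln S₁)/(ln A₂ − ln A₁).
z = ln(21/8) / ln(795.9/2.618) = ln(2.625) / ln(304) = 0.9651 / 5.7171 = 0.1688

0.17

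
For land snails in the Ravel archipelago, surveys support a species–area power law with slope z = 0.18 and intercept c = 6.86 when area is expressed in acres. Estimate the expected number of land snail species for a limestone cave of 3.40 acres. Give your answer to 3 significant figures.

S = 6.86 × 3.4^0.18
ln S = ln 6.86 + 0.18 × ln 3.4 = 1.9257 + 0.18 × 1.2238 = 2.1460
S = e^2.1460 ≈ 8.55

8.55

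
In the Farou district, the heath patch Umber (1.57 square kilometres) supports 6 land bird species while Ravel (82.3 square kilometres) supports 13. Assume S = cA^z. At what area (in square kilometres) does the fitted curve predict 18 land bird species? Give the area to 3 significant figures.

436 square kilometres

z = ln(13/6) / ln(82.3/1.57) = 0.7732 / 3.9593 = 0.1953
c = 6 / 1.57^0.1953 = 6 / 1.092 = 5.494
A = (18/5.494)^(1/0.1953) ⇒ ln A = ln(3.276)/0.1953 = 6.0768
A = e^6.0768 ≈ 435.6 square kilometres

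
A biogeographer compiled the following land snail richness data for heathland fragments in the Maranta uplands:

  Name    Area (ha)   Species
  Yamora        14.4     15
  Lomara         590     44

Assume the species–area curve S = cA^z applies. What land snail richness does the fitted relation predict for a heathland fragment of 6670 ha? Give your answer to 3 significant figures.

88.9

z = ln(44/15) / ln(590/14.4) = 1.0761 / 3.7129 = 0.2898
c = 15 / 14.4^0.2898 = 15 / 2.166 = 6.924
S₃ = 6.924 × 6670^0.2898 = 6.924 × 12.83 ≈ 88.87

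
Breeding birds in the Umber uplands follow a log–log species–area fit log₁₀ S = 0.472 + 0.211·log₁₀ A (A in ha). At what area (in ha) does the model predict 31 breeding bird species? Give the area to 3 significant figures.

67800 ha

31 = 2.965 × A^0.211  ⇒  A^0.211 = 31/2.965 = 10.46
ln A = ln(10.46) / 0.211 = 2.3472 / 0.211 = 11.1240
A = e^11.1240 ≈ 67779 ha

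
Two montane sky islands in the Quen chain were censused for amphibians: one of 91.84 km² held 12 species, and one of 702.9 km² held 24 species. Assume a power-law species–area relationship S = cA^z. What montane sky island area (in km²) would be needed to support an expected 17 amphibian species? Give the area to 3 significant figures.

255 km²

z = ln(24/12) / ln(702.9/91.84) = 0.6931 / 2.0352 = 0.3406
c = 12 / 91.84^0.3406 = 12 / 4.662 = 2.574
A = (17/2.574)^(1/0.3406) ⇒ ln A = ln(6.605)/0.3406 = 5.5427
A = e^5.5427 ≈ 255.4 km²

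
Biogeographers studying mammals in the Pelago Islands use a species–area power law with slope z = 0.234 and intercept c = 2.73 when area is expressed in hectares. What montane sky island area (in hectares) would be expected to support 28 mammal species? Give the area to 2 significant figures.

21000 hectares

28 = 2.73 × A^0.234  ⇒  A^0.234 = 28/2.73 = 10.26
ln A = ln(10.26) / 0.234 = 2.3279 / 0.234 = 9.9483
A = e^9.9483 ≈ 20917 hectares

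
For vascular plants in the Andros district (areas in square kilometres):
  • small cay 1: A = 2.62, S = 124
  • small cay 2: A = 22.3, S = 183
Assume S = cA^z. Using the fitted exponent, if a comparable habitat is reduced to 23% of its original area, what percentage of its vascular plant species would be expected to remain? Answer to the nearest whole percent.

z = ln(183/124) / ln(22.3/2.62) = 0.3892 / 2.1414 = 0.1818
S_new/S_old = (A_new/A_old)^z = 0.23^0.1818 = exp(0.1818 × -1.4697) = 0.7656

77%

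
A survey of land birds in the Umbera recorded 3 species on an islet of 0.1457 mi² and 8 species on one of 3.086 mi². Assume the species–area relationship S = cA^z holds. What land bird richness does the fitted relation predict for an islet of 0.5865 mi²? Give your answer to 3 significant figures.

4.69

z = ln(8/3) / ln(3.086/0.1457) = 0.9808 / 3.0531 = 0.3213
c = 3 / 0.1457^0.3213 = 3 / 0.5386 = 5.57
S₃ = 5.57 × 0.5865^0.3213 = 5.57 × 0.8425 ≈ 4.693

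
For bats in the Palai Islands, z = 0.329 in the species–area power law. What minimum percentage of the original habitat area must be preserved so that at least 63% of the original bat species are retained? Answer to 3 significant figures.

Need (A_new/A_old)^0.329 = 0.63, so A_new/A_old = 0.63^(1/0.329) = 0.63^3.04
ln(A_new/A_old) = ln 0.63 / 0.329 = -0.4620 / 0.329 = -1.4044
A_new/A_old = e^-1.4044 ≈ 0.2455

24.6%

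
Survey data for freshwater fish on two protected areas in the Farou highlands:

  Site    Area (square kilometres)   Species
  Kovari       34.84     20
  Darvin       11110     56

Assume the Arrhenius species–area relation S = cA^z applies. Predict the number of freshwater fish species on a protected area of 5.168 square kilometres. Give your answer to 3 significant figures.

14.2

z = ln(56/20) / ln(11110/34.84) = 1.0296 / 5.7648 = 0.1786
c = 20 / 34.84^0.1786 = 20 / 1.885 = 10.61
S₃ = 10.61 × 5.168^0.1786 = 10.61 × 1.341 ≈ 14.22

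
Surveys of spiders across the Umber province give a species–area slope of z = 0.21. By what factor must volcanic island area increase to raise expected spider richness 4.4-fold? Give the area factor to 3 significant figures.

(A₂/A₁)^0.21 = 4.4, so A₂/A₁ = 4.4^(1/0.21) = 4.4^4.762
ln(A₂/A₁) = ln 4.4 / 0.21 = 1.4816 / 0.21 = 7.0553
A₂/A₁ = e^7.0553 ≈ 1159

1160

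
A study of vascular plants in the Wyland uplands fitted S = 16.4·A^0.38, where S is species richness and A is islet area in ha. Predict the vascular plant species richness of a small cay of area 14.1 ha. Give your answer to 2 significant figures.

45

S = 16.4 × 14.1^0.38
ln S = ln 16.4 + 0.38 × ln 14.1 = 2.7973 + 0.38 × 2.6462 = 3.8028
S = e^3.8028 ≈ 44.83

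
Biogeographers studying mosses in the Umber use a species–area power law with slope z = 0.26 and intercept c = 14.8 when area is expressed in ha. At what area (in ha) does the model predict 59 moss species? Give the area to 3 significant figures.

204 ha

59 = 14.8 × A^0.26  ⇒  A^0.26 = 59/14.8 = 3.986
ln A = ln(3.986) / 0.26 = 1.3829 / 0.26 = 5.3189
A = e^5.3189 ≈ 204.2 ha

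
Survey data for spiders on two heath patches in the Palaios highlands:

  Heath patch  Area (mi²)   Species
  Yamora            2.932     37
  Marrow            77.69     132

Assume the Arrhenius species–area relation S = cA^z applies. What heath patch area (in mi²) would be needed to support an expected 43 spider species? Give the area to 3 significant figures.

z = ln(132/37) / ln(77.69/2.932) = 1.2719 / 3.2770 = 0.3881
c = 37 / 2.932^0.3881 = 37 / 1.518 = 24.37
A = (43/24.37)^(1/0.3881) ⇒ ln A = ln(1.764)/0.3881 = 1.4629
A = e^1.4629 ≈ 4.318 mi²

4.32 mi²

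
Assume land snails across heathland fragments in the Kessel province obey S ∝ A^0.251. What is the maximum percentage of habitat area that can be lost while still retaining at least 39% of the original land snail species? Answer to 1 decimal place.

97.7%

Need (A_new/A_old)^0.251 = 0.39, so A_new/A_old = 0.39^(1/0.251) = 0.39^3.984
ln(A_new/A_old) = ln 0.39 / 0.251 = -0.9416 / 0.251 = -3.7514
A_new/A_old = e^-3.7514 ≈ 0.02348
Fraction that can be lost = 1 − 0.02348 = 0.9765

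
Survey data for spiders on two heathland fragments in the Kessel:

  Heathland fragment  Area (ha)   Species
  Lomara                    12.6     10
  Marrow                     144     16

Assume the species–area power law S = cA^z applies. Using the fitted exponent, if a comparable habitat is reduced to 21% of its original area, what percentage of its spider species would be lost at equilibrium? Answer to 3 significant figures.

26.0%

z = ln(16/10) / ln(144/12.6) = 0.4700 / 2.4361 = 0.1929
S_new/S_old = (A_new/A_old)^z = 0.21^0.1929 = exp(0.1929 × -1.5606) = 0.74
Fraction lost = 1 − 0.74 = 0.26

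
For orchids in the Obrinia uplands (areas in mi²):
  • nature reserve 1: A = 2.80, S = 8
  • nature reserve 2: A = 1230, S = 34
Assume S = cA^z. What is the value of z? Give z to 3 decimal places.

0.238

Taking logs: ln S = ln c + z ln A, so z = (ln S₂ − ln S₁)/(ln A₂ − ln A₁).
z = ln(34/8) / ln(1230/2.8) = ln(4.25) / ln(439.3) = 1.4469 / 6.0852 = 0.2378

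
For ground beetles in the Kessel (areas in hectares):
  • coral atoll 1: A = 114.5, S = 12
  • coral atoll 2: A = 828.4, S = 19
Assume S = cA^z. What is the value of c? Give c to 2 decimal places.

3.99

z = ln(S₂/S₁) / ln(A₂/A₁) = ln(19/12) / ln(828.4/114.5) = 0.4595 / 1.9789 = 0.2322
c = S₁ / A₁^z = 12 / 114.5^0.2322 = 12 / 3.007 = 3.991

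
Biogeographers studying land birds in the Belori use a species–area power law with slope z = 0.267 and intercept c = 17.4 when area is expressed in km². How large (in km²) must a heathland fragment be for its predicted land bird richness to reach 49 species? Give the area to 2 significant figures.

48 km²

49 = 17.4 × A^0.267  ⇒  A^0.267 = 49/17.4 = 2.816
ln A = ln(2.816) / 0.267 = 1.0354 / 0.267 = 3.8777
A = e^3.8777 ≈ 48.31 km²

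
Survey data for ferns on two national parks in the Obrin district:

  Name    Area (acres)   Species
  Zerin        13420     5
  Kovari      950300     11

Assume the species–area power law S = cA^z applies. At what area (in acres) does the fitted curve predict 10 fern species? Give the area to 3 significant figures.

z = ln(11/5) / ln(950300/13420) = 0.7885 / 4.2600 = 0.1851
c = 5 / 13420^0.1851 = 5 / 5.807 = 0.861
A = (10/0.861)^(1/0.1851) ⇒ ln A = ln(11.61)/0.1851 = 13.2496
A = e^13.2496 ≈ 567827 acres

568000 acres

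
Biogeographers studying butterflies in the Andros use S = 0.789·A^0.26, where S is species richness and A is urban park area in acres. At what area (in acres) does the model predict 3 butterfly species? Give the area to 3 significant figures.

3 = 0.789 × A^0.26  ⇒  A^0.26 = 3/0.789 = 3.802
ln A = ln(3.802) / 0.26 = 1.3356 / 0.26 = 5.1369
A = e^5.1369 ≈ 170.2 acres

170 acres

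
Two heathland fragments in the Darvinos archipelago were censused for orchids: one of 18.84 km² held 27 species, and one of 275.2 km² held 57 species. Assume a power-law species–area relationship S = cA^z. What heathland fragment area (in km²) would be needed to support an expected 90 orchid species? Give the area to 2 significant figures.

1400 km²

z = ln(57/27) / ln(275.2/18.84) = 0.7472 / 2.6815 = 0.2787
c = 27 / 18.84^0.2787 = 27 / 2.266 = 11.91
A = (90/11.91)^(1/0.2787) ⇒ ln A = ln(7.554)/0.2787 = 7.2567
A = e^7.2567 ≈ 1418 km²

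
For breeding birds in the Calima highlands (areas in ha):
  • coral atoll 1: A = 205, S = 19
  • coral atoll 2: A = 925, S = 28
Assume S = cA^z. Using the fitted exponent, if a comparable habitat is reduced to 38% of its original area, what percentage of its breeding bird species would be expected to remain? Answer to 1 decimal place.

78.0%

z = ln(28/19) / ln(925/205) = 0.3878 / 1.5068 = 0.2573
S_new/S_old = (A_new/A_old)^z = 0.38^0.2573 = exp(0.2573 × -0.9676) = 0.7796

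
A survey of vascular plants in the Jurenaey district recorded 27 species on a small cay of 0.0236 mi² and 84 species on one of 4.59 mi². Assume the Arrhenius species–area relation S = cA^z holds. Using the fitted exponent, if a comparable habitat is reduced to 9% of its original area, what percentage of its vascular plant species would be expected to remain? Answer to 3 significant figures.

59.5%

z = ln(84/27) / ln(4.59/0.0236) = 1.1350 / 5.2704 = 0.2154
S_new/S_old = (A_new/A_old)^z = 0.09^0.2154 = exp(0.2154 × -2.4079) = 0.5954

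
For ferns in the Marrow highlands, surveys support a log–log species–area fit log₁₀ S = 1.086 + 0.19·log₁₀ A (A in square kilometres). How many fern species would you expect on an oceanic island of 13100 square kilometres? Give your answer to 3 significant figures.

73.8

S = 12.19 × 13100^0.19
ln S = ln 12.19 + 0.19 × ln 13100 = 2.5006 + 0.19 × 9.4804 = 4.3019
S = e^4.3019 ≈ 73.84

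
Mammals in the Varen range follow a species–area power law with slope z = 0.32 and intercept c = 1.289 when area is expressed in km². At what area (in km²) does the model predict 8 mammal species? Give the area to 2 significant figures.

8 = 1.289 × A^0.32  ⇒  A^0.32 = 8/1.289 = 6.206
ln A = ln(6.206) / 0.32 = 1.8256 / 0.32 = 5.7049
A = e^5.7049 ≈ 300.3 km²

300 km²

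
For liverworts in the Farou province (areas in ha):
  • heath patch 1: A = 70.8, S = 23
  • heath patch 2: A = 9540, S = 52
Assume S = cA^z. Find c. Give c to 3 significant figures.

11.3

z = ln(S₂/S₁) / ln(A₂/A₁) = ln(52/23) / ln(9540/70.8) = 0.8157 / 4.9034 = 0.1664
c = S₁ / A₁^z = 23 / 70.8^0.1664 = 23 / 2.031 = 11.32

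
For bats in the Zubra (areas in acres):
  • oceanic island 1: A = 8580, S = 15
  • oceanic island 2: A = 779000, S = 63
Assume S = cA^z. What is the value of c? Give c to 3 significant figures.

z = ln(S₂/S₁) / ln(A₂/A₁) = ln(63/15) / ln(779000/8580) = 1.4351 / 4.5086 = 0.3183
c = S₁ / A₁^z = 15 / 8580^0.3183 = 15 / 17.87 = 0.8396

0.840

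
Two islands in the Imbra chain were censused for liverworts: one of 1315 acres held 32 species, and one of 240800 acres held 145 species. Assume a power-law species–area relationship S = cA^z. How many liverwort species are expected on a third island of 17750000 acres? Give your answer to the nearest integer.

505

z = ln(145/32) / ln(240800/1315) = 1.5110 / 5.2101 = 0.2900
c = 32 / 1315^0.2900 = 32 / 8.026 = 3.987
S₃ = 3.987 × 17750000^0.2900 = 3.987 × 126.6 ≈ 504.6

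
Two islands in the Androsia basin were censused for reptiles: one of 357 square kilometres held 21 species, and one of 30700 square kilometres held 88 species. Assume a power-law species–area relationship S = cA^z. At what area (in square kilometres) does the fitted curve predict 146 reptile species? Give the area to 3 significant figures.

z = ln(88/21) / ln(30700/357) = 1.4328 / 4.4543 = 0.3217
c = 21 / 357^0.3217 = 21 / 6.624 = 3.17
A = (146/3.17)^(1/0.3217) ⇒ ln A = ln(46.05)/0.3217 = 11.9059
A = e^11.9059 ≈ 148137 square kilometres

148000 square kilometres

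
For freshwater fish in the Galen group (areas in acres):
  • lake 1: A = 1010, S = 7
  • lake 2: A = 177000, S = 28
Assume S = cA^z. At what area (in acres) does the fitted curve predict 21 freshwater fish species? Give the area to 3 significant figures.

z = ln(28/7) / ln(177000/1010) = 1.3863 / 5.1662 = 0.2683
c = 7 / 1010^0.2683 = 7 / 6.4 = 1.094
A = (21/1.094)^(1/0.2683) ⇒ ln A = ln(19.2)/0.2683 = 11.0118
A = e^11.0118 ≈ 60586 acres

60600 acres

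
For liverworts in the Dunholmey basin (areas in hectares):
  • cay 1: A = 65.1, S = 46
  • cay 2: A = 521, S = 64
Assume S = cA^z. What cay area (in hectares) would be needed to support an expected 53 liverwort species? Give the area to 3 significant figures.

159 hectares

z = ln(64/46) / ln(521/65.1) = 0.3302 / 2.0798 = 0.1588
c = 46 / 65.1^0.1588 = 46 / 1.941 = 23.7
A = (53/23.7)^(1/0.1588) ⇒ ln A = ln(2.236)/0.1588 = 5.0680
A = e^5.0680 ≈ 158.9 hectares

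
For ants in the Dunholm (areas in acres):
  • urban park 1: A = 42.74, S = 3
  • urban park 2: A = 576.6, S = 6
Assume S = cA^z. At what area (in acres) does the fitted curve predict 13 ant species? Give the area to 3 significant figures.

10500 acres

z = ln(6/3) / ln(576.6/42.74) = 0.6931 / 2.6020 = 0.2664
c = 3 / 42.74^0.2664 = 3 / 2.719 = 1.103
A = (13/1.103)^(1/0.2664) ⇒ ln A = ln(11.78)/0.2664 = 9.2596
A = e^9.2596 ≈ 10505 acres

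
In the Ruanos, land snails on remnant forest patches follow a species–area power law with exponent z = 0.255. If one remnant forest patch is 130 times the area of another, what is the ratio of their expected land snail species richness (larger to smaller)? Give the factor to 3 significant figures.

3.46

S₂/S₁ = (A₂/A₁)^z = 130^0.255
ln(S₂/S₁) = 0.255 × ln 130 = 0.255 × 4.8675 = 1.2412
S₂/S₁ = e^1.2412 ≈ 3.46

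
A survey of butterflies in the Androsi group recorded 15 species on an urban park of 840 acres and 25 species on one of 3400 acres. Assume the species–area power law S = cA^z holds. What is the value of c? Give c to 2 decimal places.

z = ln(S₂/S₁) / ln(A₂/A₁) = ln(25/15) / ln(3400/840) = 0.5108 / 1.3981 = 0.3654
c = S₁ / A₁^z = 15 / 840^0.3654 = 15 / 11.71 = 1.281

1.28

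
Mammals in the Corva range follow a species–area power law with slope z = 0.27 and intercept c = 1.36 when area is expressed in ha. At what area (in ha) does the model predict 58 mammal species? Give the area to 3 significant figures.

1090000 ha

58 = 1.36 × A^0.27  ⇒  A^0.27 = 58/1.36 = 42.65
ln A = ln(42.65) / 0.27 = 3.7530 / 0.27 = 13.8998
A = e^13.8998 ≈ 1087993 ha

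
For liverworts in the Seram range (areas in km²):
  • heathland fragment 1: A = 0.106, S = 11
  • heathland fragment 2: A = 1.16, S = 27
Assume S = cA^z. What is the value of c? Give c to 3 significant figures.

z = ln(S₂/S₁) / ln(A₂/A₁) = ln(27/11) / ln(1.16/0.106) = 0.8979 / 2.3927 = 0.3753
c = S₁ / A₁^z = 11 / 0.106^0.3753 = 11 / 0.4307 = 25.54

25.5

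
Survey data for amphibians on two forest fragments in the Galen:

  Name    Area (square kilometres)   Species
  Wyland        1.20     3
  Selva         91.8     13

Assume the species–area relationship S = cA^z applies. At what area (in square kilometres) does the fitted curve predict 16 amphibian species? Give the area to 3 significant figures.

z = ln(13/3) / ln(91.8/1.2) = 1.4663 / 4.3373 = 0.3381
c = 3 / 1.2^0.3381 = 3 / 1.064 = 2.821
A = (16/2.821)^(1/0.3381) ⇒ ln A = ln(5.672)/0.3381 = 5.1338
A = e^5.1338 ≈ 169.7 square kilometres

170 square kilometres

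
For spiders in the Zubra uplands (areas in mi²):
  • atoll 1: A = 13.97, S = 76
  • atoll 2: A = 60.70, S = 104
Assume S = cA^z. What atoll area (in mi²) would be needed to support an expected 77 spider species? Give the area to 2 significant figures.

z = ln(104/76) / ln(60.7/13.97) = 0.3137 / 1.4690 = 0.2135
c = 76 / 13.97^0.2135 = 76 / 1.756 = 43.28
A = (77/43.28)^(1/0.2135) ⇒ ln A = ln(1.779)/0.2135 = 2.6981
A = e^2.6981 ≈ 14.85 mi²

15 mi²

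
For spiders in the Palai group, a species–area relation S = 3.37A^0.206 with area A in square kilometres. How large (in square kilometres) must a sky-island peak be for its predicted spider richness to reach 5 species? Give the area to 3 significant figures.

6.79 square kilometres

5 = 3.37 × A^0.206  ⇒  A^0.206 = 5/3.37 = 1.484
ln A = ln(1.484) / 0.206 = 0.3945 / 0.206 = 1.9152
A = e^1.9152 ≈ 6.788 square kilometres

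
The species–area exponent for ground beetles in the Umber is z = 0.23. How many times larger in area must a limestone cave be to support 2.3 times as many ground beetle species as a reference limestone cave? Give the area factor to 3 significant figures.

(A₂/A₁)^0.23 = 2.3, so A₂/A₁ = 2.3^(1/0.23) = 2.3^4.348
ln(A₂/A₁) = ln 2.3 / 0.23 = 0.8329 / 0.23 = 3.6213
A₂/A₁ = e^3.6213 ≈ 37.39

37.4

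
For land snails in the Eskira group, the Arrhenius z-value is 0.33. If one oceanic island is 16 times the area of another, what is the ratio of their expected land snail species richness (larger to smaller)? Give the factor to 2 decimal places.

S₂/S₁ = (A₂/A₁)^z = 16^0.33
ln(S₂/S₁) = 0.33 × ln 16 = 0.33 × 2.7726 = 0.9150
S₂/S₁ = e^0.9150 ≈ 2.497

2.50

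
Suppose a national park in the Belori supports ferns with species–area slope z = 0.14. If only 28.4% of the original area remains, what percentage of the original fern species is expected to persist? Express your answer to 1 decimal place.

83.8%

S_new/S_old = (A_new/A_old)^z = 0.284^0.14
= exp(0.14 × ln 0.284) = exp(0.14 × -1.2588) = exp(-0.1762) ≈ 0.8384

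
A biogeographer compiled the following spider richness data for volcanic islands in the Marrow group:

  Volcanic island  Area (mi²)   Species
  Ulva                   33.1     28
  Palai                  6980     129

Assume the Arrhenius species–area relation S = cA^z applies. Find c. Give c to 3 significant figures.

10.3

z = ln(S₂/S₁) / ln(A₂/A₁) = ln(129/28) / ln(6980/33.1) = 1.5276 / 5.3513 = 0.2855
c = S₁ / A₁^z = 28 / 33.1^0.2855 = 28 / 2.716 = 10.31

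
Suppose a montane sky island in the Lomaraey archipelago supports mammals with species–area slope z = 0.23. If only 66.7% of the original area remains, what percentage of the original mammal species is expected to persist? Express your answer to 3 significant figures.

91.1%

S_new/S_old = (A_new/A_old)^z = 0.667^0.23
= exp(0.23 × ln 0.667) = exp(0.23 × -0.4050) = exp(-0.0931) ≈ 0.9111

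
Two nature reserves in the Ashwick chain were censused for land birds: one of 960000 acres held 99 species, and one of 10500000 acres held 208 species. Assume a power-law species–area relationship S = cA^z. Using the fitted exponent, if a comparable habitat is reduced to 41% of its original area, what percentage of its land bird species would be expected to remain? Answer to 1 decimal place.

75.8%

z = ln(208/99) / ln(10500000/960000) = 0.7424 / 2.3922 = 0.3103
S_new/S_old = (A_new/A_old)^z = 0.41^0.3103 = exp(0.3103 × -0.8916) = 0.7583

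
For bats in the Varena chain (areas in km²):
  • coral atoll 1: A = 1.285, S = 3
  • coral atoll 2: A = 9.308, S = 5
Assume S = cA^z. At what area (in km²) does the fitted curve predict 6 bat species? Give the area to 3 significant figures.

18.9 km²

z = ln(5/3) / ln(9.308/1.285) = 0.5108 / 1.9801 = 0.2580
c = 3 / 1.285^0.2580 = 3 / 1.067 = 2.812
A = (6/2.812)^(1/0.2580) ⇒ ln A = ln(2.134)/0.2580 = 2.9376
A = e^2.9376 ≈ 18.87 km²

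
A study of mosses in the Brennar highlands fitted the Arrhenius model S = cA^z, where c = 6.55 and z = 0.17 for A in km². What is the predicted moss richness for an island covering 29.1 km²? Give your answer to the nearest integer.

S = 6.55 × 29.1^0.17
ln S = ln 6.55 + 0.17 × ln 29.1 = 1.8795 + 0.17 × 3.3707 = 2.4525
S = e^2.4525 ≈ 11.62

12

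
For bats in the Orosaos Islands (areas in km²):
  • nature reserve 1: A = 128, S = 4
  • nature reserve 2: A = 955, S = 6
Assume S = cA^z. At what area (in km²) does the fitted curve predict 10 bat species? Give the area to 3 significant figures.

12000 km²

z = ln(6/4) / ln(955/128) = 0.4055 / 2.0097 = 0.2018
c = 4 / 128^0.2018 = 4 / 2.662 = 1.503
A = (10/1.503)^(1/0.2018) ⇒ ln A = ln(6.654)/0.2018 = 9.3936
A = e^9.3936 ≈ 12011 km²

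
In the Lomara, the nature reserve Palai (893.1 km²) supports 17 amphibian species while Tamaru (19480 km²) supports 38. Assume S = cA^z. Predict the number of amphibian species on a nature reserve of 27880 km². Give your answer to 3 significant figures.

z = ln(38/17) / ln(19480/893.1) = 0.8044 / 3.0824 = 0.2610
c = 17 / 893.1^0.2610 = 17 / 5.889 = 2.887
S₃ = 2.887 × 27880^0.2610 = 2.887 × 14.45 ≈ 41.73

41.7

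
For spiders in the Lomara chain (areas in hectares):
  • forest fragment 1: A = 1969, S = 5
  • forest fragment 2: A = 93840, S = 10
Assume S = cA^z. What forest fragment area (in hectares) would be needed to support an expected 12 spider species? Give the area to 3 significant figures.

z = ln(10/5) / ln(93840/1969) = 0.6931 / 3.8641 = 0.1794
c = 5 / 1969^0.1794 = 5 / 3.899 = 1.282
A = (12/1.282)^(1/0.1794) ⇒ ln A = ln(9.357)/0.1794 = 12.4657
A = e^12.4657 ≈ 259297 hectares

259000 hectares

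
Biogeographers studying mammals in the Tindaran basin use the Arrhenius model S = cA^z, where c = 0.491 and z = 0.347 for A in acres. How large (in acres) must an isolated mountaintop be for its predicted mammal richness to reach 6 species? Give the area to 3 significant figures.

6 = 0.491 × A^0.347  ⇒  A^0.347 = 6/0.491 = 12.22
ln A = ln(12.22) / 0.347 = 2.5031 / 0.347 = 7.2135
A = e^7.2135 ≈ 1358 acres

1360 acres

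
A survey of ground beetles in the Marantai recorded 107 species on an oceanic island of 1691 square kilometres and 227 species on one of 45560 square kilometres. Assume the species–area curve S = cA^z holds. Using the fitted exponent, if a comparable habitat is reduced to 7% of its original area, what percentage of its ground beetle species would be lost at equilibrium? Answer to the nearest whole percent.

z = ln(227/107) / ln(45560/1691) = 0.7521 / 3.2937 = 0.2284
S_new/S_old = (A_new/A_old)^z = 0.07^0.2284 = exp(0.2284 × -2.6593) = 0.5449
Fraction lost = 1 − 0.5449 = 0.4551

46%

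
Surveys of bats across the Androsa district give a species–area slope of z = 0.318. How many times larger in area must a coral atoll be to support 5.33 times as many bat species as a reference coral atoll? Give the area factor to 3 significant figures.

(A₂/A₁)^0.318 = 5.33, so A₂/A₁ = 5.33^(1/0.318) = 5.33^3.145
ln(A₂/A₁) = ln 5.33 / 0.318 = 1.6734 / 0.318 = 5.2621
A₂/A₁ = e^5.2621 ≈ 192.9

193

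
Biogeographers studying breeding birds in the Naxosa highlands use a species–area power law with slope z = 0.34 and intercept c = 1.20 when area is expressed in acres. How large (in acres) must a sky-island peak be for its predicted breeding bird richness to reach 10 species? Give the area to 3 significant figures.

511 acres

10 = 1.2 × A^0.34  ⇒  A^0.34 = 10/1.2 = 8.333
ln A = ln(8.333) / 0.34 = 2.1203 / 0.34 = 6.2361
A = e^6.2361 ≈ 510.8 acres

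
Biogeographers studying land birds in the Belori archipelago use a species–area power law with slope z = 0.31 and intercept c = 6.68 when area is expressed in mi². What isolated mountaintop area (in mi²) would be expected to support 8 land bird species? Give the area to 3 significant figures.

1.79 mi²

8 = 6.68 × A^0.31  ⇒  A^0.31 = 8/6.68 = 1.198
ln A = ln(1.198) / 0.31 = 0.1803 / 0.31 = 0.5817
A = e^0.5817 ≈ 1.789 mi²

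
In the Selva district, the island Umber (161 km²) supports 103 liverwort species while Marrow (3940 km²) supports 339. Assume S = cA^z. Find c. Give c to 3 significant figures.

z = ln(S₂/S₁) / ln(A₂/A₁) = ln(339/103) / ln(3940/161) = 1.1913 / 3.1975 = 0.3726
c = S₁ / A₁^z = 103 / 161^0.3726 = 103 / 6.64 = 15.51

15.5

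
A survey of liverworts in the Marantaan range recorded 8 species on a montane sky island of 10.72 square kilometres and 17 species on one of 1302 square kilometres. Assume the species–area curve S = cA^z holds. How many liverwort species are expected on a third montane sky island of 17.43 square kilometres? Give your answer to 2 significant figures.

z = ln(17/8) / ln(1302/10.72) = 0.7538 / 4.7995 = 0.1571
c = 8 / 10.72^0.1571 = 8 / 1.451 = 5.512
S₃ = 5.512 × 17.43^0.1571 = 5.512 × 1.567 ≈ 8.635

8.6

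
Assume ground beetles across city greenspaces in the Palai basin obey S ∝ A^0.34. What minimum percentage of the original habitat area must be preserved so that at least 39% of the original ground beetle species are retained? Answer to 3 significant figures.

6.27%

Need (A_new/A_old)^0.34 = 0.39, so A_new/A_old = 0.39^(1/0.34) = 0.39^2.941
ln(A_new/A_old) = ln 0.39 / 0.34 = -0.9416 / 0.34 = -2.7694
A_new/A_old = e^-2.7694 ≈ 0.0627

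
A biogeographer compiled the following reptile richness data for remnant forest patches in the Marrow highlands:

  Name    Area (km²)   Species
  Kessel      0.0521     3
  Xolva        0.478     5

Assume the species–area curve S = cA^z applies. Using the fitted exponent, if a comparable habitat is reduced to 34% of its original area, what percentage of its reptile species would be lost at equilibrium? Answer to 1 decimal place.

z = ln(5/3) / ln(0.478/0.0521) = 0.5108 / 2.2164 = 0.2305
S_new/S_old = (A_new/A_old)^z = 0.34^0.2305 = exp(0.2305 × -1.0788) = 0.7799
Fraction lost = 1 − 0.7799 = 0.2201

22.0%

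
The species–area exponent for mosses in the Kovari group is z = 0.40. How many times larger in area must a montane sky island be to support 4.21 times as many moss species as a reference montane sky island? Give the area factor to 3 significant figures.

(A₂/A₁)^0.4 = 4.21, so A₂/A₁ = 4.21^(1/0.4) = 4.21^2.5
ln(A₂/A₁) = ln 4.21 / 0.4 = 1.4375 / 0.4 = 3.5937
A₂/A₁ = e^3.5937 ≈ 36.37

36.4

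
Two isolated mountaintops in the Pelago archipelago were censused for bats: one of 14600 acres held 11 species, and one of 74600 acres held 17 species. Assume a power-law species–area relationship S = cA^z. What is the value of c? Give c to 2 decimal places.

0.85

z = ln(S₂/S₁) / ln(A₂/A₁) = ln(17/11) / ln(74600/14600) = 0.4353 / 1.6311 = 0.2669
c = S₁ / A₁^z = 11 / 14600^0.2669 = 11 / 12.92 = 0.8511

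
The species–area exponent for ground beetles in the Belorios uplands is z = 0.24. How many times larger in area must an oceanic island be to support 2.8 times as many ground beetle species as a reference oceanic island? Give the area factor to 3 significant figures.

73.0

(A₂/A₁)^0.24 = 2.8, so A₂/A₁ = 2.8^(1/0.24) = 2.8^4.167
ln(A₂/A₁) = ln 2.8 / 0.24 = 1.0296 / 0.24 = 4.2901
A₂/A₁ = e^4.2901 ≈ 72.97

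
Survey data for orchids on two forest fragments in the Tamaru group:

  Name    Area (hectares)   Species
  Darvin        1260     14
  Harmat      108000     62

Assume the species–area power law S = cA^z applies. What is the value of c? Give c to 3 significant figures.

1.29

z = ln(S₂/S₁) / ln(A₂/A₁) = ln(62/14) / ln(108000/1260) = 1.4881 / 4.4510 = 0.3343
c = S₁ / A₁^z = 14 / 1260^0.3343 = 14 / 10.88 = 1.287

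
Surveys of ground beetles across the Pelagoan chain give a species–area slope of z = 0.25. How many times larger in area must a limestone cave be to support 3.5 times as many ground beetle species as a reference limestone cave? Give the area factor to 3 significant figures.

(A₂/A₁)^0.25 = 3.5, so A₂/A₁ = 3.5^(1/0.25) = 3.5^4
ln(A₂/A₁) = ln 3.5 / 0.25 = 1.2528 / 0.25 = 5.0111
A₂/A₁ = e^5.0111 ≈ 150.1

150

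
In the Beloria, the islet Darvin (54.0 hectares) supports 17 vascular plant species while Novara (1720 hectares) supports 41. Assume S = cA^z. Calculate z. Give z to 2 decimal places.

0.25

Taking logs: ln S = ln c + z ln A, so z = (ln S₂ − ln S₁)/(ln A₂ − ln A₁).
z = ln(41/17) / ln(1720/54) = ln(2.412) / ln(31.85) = 0.8804 / 3.4611 = 0.2544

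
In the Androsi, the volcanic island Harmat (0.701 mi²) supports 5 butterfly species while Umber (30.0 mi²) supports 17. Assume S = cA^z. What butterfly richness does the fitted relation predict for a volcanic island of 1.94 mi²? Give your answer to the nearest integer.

z = ln(17/5) / ln(30/0.701) = 1.2238 / 3.7564 = 0.3258
c = 5 / 0.701^0.3258 = 5 / 0.8907 = 5.613
S₃ = 5.613 × 1.94^0.3258 = 5.613 × 1.241 ≈ 6.966

7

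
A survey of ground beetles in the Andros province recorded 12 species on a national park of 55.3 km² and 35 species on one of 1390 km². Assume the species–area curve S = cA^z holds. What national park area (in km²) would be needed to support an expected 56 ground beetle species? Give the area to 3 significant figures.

z = ln(35/12) / ln(1390/55.3) = 1.0704 / 3.2243 = 0.3320
c = 12 / 55.3^0.3320 = 12 / 3.789 = 3.167
A = (56/3.167)^(1/0.3320) ⇒ ln A = ln(17.68)/0.3320 = 8.6528
A = e^8.6528 ≈ 5726 km²

5730 km²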